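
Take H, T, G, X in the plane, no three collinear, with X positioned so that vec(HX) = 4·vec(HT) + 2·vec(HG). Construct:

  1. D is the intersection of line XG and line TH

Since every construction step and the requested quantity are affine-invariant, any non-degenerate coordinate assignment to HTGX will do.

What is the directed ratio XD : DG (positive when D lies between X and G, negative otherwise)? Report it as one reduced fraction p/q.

XD:DG = -2

Choose coordinates H = (0, 0), T = (1, 0), G = (0, 1), X = (4, 2).
1. D is the intersection of line XG and line TH ⇒ D = (-4, 0)
D = X + t·(G−X) with t = 2, so XD:DG = t:(1−t) = 2:-1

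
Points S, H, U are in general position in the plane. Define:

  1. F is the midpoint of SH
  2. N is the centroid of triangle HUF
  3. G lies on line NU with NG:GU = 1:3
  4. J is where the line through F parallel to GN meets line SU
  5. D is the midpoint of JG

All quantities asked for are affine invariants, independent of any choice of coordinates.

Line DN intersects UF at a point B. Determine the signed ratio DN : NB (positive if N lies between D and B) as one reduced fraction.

DN:NB = -9/8

Choose coordinates S = (0, 0), H = (1, 0), U = (0, 1).
1. F is the midpoint of SH ⇒ F = (1/2, 0)
2. N is the centroid of triangle HUF ⇒ N = (1/2, 1/3)
3. G lies on line NU with NG:GU = 1:3 ⇒ G = (3/8, 1/2)
4. J is where the line through F parallel to GN meets line SU ⇒ J = (0, 2/3)
5. D is the midpoint of JG ⇒ D = (3/16, 7/12)
line DN meets UF at B = (2/9, 5/9)
N = D + t·(B−D) with t = 9, so DN:NB = 9:-8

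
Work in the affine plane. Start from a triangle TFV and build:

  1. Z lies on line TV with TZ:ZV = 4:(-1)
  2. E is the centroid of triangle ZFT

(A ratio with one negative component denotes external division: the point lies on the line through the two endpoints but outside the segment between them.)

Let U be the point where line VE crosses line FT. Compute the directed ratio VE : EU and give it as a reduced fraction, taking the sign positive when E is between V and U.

VE:EU = 5/4

Work in coordinates with T = (0, 0), F = (1, 0), V = (0, 1).
1. Z lies on line TV with TZ:ZV = 4:(-1) ⇒ Z = (0, 4/3)
2. E is the centroid of triangle ZFT ⇒ E = (1/3, 4/9)
line VE meets FT at U = (3/5, 0)
E = V + t·(U−V) with t = 5/9, so VE:EU = 5/9:4/9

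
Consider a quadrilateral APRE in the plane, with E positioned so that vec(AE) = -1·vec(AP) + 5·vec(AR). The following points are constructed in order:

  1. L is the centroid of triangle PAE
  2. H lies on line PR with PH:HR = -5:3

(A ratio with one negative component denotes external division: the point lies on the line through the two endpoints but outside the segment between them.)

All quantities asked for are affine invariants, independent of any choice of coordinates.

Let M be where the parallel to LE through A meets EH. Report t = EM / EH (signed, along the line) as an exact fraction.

Choose coordinates A = (0, 0), P = (1, 0), R = (0, 1), E = (-1, 5).
1. L is the centroid of triangle PAE ⇒ L = (0, 5/3)
2. H lies on line PR with PH:HR = -5:3 ⇒ H = (-3/2, 5/2)
through A parallel to LE: direction (-1, 10/3); meets EH at M = (-6/5, 4)
M = E + t·(H−E) with t = 2/5

t = 2/5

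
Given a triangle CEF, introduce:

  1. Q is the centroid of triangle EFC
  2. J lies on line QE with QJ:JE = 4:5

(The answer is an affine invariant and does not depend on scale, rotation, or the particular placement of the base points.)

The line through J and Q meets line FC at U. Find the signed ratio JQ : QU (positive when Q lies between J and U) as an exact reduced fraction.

JQ:QU = 8/9

Work in coordinates with C = (0, 0), E = (1, 0), F = (0, 1).
1. Q is the centroid of triangle EFC ⇒ Q = (1/3, 1/3)
2. J lies on line QE with QJ:JE = 4:5 ⇒ J = (17/27, 5/27)
line JQ meets FC at U = (0, 1/2)
Q = J + t·(U−J) with t = 8/17, so JQ:QU = 8/17:9/17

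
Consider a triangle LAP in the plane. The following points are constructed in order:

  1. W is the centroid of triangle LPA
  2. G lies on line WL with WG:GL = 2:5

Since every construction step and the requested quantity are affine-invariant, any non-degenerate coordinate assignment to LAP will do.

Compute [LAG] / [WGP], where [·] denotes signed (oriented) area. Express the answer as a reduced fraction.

[LAG]:[WGP] = -5/2

Choose coordinates L = (0, 0), A = (1, 0), P = (0, 1).
1. W is the centroid of triangle LPA ⇒ W = (1/3, 1/3)
2. G lies on line WL with WG:GL = 2:5 ⇒ G = (5/21, 5/21)
2·[LAG] = 5/21, 2·[WGP] = -2/21
[LAG]:[WGP] = 5/21:-2/21 = -5/2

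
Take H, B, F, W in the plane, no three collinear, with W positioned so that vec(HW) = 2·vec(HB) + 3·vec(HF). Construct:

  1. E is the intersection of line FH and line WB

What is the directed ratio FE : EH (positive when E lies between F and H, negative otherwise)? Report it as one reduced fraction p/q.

Work in coordinates with H = (0, 0), B = (1, 0), F = (0, 1), W = (2, 3).
1. E is the intersection of line FH and line WB ⇒ E = (0, -3)
E = F + t·(H−F) with t = 4, so FE:EH = t:(1−t) = 4:-3

FE:EH = -4/3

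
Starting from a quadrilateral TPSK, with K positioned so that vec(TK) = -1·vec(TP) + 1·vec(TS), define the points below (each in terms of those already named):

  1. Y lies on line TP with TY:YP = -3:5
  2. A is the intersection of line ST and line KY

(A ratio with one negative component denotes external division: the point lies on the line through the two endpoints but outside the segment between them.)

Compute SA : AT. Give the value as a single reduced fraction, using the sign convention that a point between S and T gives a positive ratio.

Assign T = (0, 0), P = (1, 0), S = (0, 1), K = (-1, 1) — the answer is frame-independent, so this choice is without loss of generality.
1. Y lies on line TP with TY:YP = -3:5 ⇒ Y = (-3/2, 0)
2. A is the intersection of line ST and line KY ⇒ A = (0, 3)
A = S + t·(T−S) with t = -2, so SA:AT = t:(1−t) = -2:3

SA:AT = -2/3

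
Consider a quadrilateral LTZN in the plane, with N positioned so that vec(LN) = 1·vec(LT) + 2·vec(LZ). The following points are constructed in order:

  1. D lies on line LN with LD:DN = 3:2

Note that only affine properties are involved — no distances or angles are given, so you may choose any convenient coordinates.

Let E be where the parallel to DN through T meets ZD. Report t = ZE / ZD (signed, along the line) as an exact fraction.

t = 3

Set L = (0, 0), T = (1, 0), Z = (0, 1), N = (1, 2); any affine frame gives the same invariant.
1. D lies on line LN with LD:DN = 3:2 ⇒ D = (3/5, 6/5)
through T parallel to DN: direction (2/5, 4/5); meets ZD at E = (9/5, 8/5)
E = Z + t·(D−Z) with t = 3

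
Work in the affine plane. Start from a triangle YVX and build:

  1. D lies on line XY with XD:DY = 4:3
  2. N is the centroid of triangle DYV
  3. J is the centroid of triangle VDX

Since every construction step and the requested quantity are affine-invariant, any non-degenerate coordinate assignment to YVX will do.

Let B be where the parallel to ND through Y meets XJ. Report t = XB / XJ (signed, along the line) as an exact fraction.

t = 21/5

Set Y = (0, 0), V = (1, 0), X = (0, 1); any affine frame gives the same invariant.
1. D lies on line XY with XD:DY = 4:3 ⇒ D = (0, 3/7)
2. N is the centroid of triangle DYV ⇒ N = (1/3, 1/7)
3. J is the centroid of triangle VDX ⇒ J = (1/3, 10/21)
through Y parallel to ND: direction (-1/3, 2/7); meets XJ at B = (7/5, -6/5)
B = X + t·(J−X) with t = 21/5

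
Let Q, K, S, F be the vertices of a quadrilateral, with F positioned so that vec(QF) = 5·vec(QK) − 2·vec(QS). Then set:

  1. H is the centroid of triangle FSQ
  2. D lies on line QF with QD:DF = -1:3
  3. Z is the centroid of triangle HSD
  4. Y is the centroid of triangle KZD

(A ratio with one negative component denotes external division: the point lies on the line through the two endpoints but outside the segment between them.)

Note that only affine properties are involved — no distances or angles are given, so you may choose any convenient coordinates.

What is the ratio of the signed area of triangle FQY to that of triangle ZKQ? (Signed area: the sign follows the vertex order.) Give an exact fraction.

Choose coordinates Q = (0, 0), K = (1, 0), S = (0, 1), F = (5, -2).
1. H is the centroid of triangle FSQ ⇒ H = (5/3, -1/3)
2. D lies on line QF with QD:DF = -1:3 ⇒ D = (-5/2, 1)
3. Z is the centroid of triangle HSD ⇒ Z = (-5/18, 5/9)
4. Y is the centroid of triangle KZD ⇒ Y = (-16/27, 14/27)
2·[FQY] = -38/27, 2·[ZKQ] = -5/9
[FQY]:[ZKQ] = -38/27:-5/9 = 38/15

[FQY]:[ZKQ] = 38/15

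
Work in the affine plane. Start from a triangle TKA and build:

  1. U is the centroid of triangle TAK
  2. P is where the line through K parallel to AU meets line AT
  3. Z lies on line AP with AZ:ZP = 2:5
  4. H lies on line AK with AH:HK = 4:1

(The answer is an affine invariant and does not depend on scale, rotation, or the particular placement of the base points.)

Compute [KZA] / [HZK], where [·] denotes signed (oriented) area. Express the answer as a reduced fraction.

Work in coordinates with T = (0, 0), K = (1, 0), A = (0, 1).
1. U is the centroid of triangle TAK ⇒ U = (1/3, 1/3)
2. P is where the line through K parallel to AU meets line AT ⇒ P = (0, 2)
3. Z lies on line AP with AZ:ZP = 2:5 ⇒ Z = (0, 9/7)
4. H lies on line AK with AH:HK = 4:1 ⇒ H = (4/5, 1/5)
2·[KZA] = 2/7, 2·[HZK] = -2/35
[KZA]:[HZK] = 2/7:-2/35 = -5

[KZA]:[HZK] = -5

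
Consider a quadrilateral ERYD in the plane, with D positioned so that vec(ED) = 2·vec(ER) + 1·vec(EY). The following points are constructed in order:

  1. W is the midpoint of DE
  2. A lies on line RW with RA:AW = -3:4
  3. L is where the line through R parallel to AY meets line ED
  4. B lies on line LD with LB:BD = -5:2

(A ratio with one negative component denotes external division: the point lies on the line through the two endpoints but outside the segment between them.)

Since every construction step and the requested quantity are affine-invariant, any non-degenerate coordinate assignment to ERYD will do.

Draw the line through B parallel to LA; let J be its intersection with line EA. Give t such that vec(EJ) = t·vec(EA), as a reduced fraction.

t = 10/3

Set E = (0, 0), R = (1, 0), Y = (0, 1), D = (2, 1); any affine frame gives the same invariant.
1. W is the midpoint of DE ⇒ W = (1, 1/2)
2. A lies on line RW with RA:AW = -3:4 ⇒ A = (1, -3/2)
3. L is where the line through R parallel to AY meets line ED ⇒ L = (5/6, 5/12)
4. B lies on line LD with LB:BD = -5:2 ⇒ B = (25/9, 25/18)
through B parallel to LA: direction (1/6, -23/12); meets EA at J = (10/3, -5)
J = E + t·(A−E) with t = 10/3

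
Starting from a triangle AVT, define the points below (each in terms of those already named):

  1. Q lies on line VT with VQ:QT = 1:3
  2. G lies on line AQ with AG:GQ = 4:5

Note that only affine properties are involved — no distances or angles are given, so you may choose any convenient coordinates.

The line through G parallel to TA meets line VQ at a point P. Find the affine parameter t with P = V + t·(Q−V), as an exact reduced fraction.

Work in coordinates with A = (0, 0), V = (1, 0), T = (0, 1).
1. Q lies on line VT with VQ:QT = 1:3 ⇒ Q = (3/4, 1/4)
2. G lies on line AQ with AG:GQ = 4:5 ⇒ G = (1/3, 1/9)
through G parallel to TA: direction (0, -1); meets VQ at P = (1/3, 2/3)
P = V + t·(Q−V) with t = 8/3

t = 8/3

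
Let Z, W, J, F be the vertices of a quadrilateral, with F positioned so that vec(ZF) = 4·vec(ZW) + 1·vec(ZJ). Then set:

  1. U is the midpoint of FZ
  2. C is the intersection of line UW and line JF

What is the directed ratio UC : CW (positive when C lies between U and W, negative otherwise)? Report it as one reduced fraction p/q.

UC:CW = -1/2

Choose coordinates Z = (0, 0), W = (1, 0), J = (0, 1), F = (4, 1).
1. U is the midpoint of FZ ⇒ U = (2, 1/2)
2. C is the intersection of line UW and line JF ⇒ C = (3, 1)
C = U + t·(W−U) with t = -1, so UC:CW = t:(1−t) = -1:2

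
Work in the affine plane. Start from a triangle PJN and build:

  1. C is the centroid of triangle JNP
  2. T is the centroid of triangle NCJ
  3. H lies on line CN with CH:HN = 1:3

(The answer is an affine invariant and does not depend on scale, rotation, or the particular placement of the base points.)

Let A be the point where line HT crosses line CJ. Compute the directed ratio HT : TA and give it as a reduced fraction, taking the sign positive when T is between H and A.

HT:TA = -1/4

Set P = (0, 0), J = (1, 0), N = (0, 1); any affine frame gives the same invariant.
1. C is the centroid of triangle JNP ⇒ C = (1/3, 1/3)
2. T is the centroid of triangle NCJ ⇒ T = (4/9, 4/9)
3. H lies on line CN with CH:HN = 1:3 ⇒ H = (1/4, 1/2)
line HT meets CJ at A = (-1/3, 2/3)
T = H + t·(A−H) with t = -1/3, so HT:TA = -1/3:4/3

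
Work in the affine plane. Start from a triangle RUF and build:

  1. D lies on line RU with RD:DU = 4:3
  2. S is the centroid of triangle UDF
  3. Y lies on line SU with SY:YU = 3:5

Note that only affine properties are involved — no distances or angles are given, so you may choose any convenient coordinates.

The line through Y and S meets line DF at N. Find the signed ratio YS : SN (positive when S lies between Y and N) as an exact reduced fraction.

Assign R = (0, 0), U = (1, 0), F = (0, 1) — the answer is frame-independent, so this choice is without loss of generality.
1. D lies on line RU with RD:DU = 4:3 ⇒ D = (4/7, 0)
2. S is the centroid of triangle UDF ⇒ S = (11/21, 1/3)
3. Y lies on line SU with SY:YU = 3:5 ⇒ Y = (59/84, 5/24)
line YS meets DF at N = (2/7, 1/2)
S = Y + t·(N−Y) with t = 3/7, so YS:SN = 3/7:4/7

YS:SN = 3/4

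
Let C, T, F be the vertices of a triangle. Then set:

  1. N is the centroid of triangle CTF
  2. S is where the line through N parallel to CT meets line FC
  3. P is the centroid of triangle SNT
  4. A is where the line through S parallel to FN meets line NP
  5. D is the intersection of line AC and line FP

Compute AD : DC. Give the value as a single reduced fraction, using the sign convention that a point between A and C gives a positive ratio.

AD:DC = -7/12

Work in coordinates with C = (0, 0), T = (1, 0), F = (0, 1).
1. N is the centroid of triangle CTF ⇒ N = (1/3, 1/3)
2. S is where the line through N parallel to CT meets line FC ⇒ S = (0, 1/3)
3. P is the centroid of triangle SNT ⇒ P = (4/9, 2/9)
4. A is where the line through S parallel to FN meets line NP ⇒ A = (-1/3, 1)
5. D is the intersection of line AC and line FP ⇒ D = (-4/5, 12/5)
D = A + t·(C−A) with t = -7/5, so AD:DC = t:(1−t) = -7/5:12/5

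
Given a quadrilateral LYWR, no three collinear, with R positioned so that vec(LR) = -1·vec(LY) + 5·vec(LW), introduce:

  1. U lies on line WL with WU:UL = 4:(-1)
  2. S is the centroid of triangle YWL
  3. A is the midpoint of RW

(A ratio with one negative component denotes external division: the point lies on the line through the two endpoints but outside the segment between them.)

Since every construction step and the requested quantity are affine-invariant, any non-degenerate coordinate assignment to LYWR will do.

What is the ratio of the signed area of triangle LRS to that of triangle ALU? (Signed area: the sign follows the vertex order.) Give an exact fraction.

[LRS]:[ALU] = 12

Set L = (0, 0), Y = (1, 0), W = (0, 1), R = (-1, 5); any affine frame gives the same invariant.
1. U lies on line WL with WU:UL = 4:(-1) ⇒ U = (0, -1/3)
2. S is the centroid of triangle YWL ⇒ S = (1/3, 1/3)
3. A is the midpoint of RW ⇒ A = (-1/2, 3)
2·[LRS] = -2, 2·[ALU] = -1/6
[LRS]:[ALU] = -2:-1/6 = 12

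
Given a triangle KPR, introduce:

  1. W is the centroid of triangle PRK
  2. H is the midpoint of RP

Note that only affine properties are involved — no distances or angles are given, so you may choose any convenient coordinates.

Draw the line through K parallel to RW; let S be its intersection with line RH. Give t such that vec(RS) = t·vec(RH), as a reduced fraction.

Set K = (0, 0), P = (1, 0), R = (0, 1); any affine frame gives the same invariant.
1. W is the centroid of triangle PRK ⇒ W = (1/3, 1/3)
2. H is the midpoint of RP ⇒ H = (1/2, 1/2)
through K parallel to RW: direction (1/3, -2/3); meets RH at S = (-1, 2)
S = R + t·(H−R) with t = -2

t = -2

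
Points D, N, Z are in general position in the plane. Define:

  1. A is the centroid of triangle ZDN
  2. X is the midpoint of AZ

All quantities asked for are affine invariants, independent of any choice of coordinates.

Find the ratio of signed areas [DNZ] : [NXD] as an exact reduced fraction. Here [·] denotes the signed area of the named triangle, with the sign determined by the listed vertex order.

[DNZ]:[NXD] = 3/2

Choose coordinates D = (0, 0), N = (1, 0), Z = (0, 1).
1. A is the centroid of triangle ZDN ⇒ A = (1/3, 1/3)
2. X is the midpoint of AZ ⇒ X = (1/6, 2/3)
2·[DNZ] = 1, 2·[NXD] = 2/3
[DNZ]:[NXD] = 1:2/3 = 3/2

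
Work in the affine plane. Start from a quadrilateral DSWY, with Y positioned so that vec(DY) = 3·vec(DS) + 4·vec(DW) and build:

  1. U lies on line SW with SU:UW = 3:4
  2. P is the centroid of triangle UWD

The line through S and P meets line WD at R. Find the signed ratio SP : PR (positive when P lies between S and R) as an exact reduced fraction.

SP:PR = 17/4

Assign D = (0, 0), S = (1, 0), W = (0, 1), Y = (3, 4) — the answer is frame-independent, so this choice is without loss of generality.
1. U lies on line SW with SU:UW = 3:4 ⇒ U = (4/7, 3/7)
2. P is the centroid of triangle UWD ⇒ P = (4/21, 10/21)
line SP meets WD at R = (0, 10/17)
P = S + t·(R−S) with t = 17/21, so SP:PR = 17/21:4/21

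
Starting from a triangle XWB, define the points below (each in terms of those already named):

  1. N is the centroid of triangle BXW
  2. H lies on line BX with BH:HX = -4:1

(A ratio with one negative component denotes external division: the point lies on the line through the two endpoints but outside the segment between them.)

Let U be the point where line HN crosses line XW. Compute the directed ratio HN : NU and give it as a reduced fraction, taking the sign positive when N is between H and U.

HN:NU = -2

Work in coordinates with X = (0, 0), W = (1, 0), B = (0, 1).
1. N is the centroid of triangle BXW ⇒ N = (1/3, 1/3)
2. H lies on line BX with BH:HX = -4:1 ⇒ H = (0, -1/3)
line HN meets XW at U = (1/6, 0)
N = H + t·(U−H) with t = 2, so HN:NU = 2:-1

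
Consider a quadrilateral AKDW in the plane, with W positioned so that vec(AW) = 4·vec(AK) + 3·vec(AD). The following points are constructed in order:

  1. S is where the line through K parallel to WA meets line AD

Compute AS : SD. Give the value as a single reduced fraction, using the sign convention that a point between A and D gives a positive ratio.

AS:SD = -3/7

Assign A = (0, 0), K = (1, 0), D = (0, 1), W = (4, 3) — the answer is frame-independent, so this choice is without loss of generality.
1. S is where the line through K parallel to WA meets line AD ⇒ S = (0, -3/4)
S = A + t·(D−A) with t = -3/4, so AS:SD = t:(1−t) = -3/4:7/4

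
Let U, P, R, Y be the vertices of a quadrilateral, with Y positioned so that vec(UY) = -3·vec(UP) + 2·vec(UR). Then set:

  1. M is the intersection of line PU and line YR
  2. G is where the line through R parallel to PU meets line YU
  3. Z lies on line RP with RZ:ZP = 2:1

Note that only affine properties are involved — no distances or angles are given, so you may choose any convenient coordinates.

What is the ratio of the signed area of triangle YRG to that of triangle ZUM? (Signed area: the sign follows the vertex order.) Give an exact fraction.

[YRG]:[ZUM] = -3/2

Choose coordinates U = (0, 0), P = (1, 0), R = (0, 1), Y = (-3, 2).
1. M is the intersection of line PU and line YR ⇒ M = (3, 0)
2. G is where the line through R parallel to PU meets line YU ⇒ G = (-3/2, 1)
3. Z lies on line RP with RZ:ZP = 2:1 ⇒ Z = (2/3, 1/3)
2·[YRG] = -3/2, 2·[ZUM] = 1
[YRG]:[ZUM] = -3/2:1 = -3/2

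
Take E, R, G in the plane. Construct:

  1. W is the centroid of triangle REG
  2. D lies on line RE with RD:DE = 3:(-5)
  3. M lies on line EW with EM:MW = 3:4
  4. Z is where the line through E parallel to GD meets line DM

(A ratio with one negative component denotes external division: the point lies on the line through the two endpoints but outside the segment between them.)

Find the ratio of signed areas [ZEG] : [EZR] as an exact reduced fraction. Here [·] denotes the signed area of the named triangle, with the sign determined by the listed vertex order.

Work in coordinates with E = (0, 0), R = (1, 0), G = (0, 1).
1. W is the centroid of triangle REG ⇒ W = (1/3, 1/3)
2. D lies on line RE with RD:DE = 3:(-5) ⇒ D = (5/2, 0)
3. M lies on line EW with EM:MW = 3:4 ⇒ M = (1/7, 1/7)
4. Z is where the line through E parallel to GD meets line DM ⇒ Z = (-25/56, 5/28)
2·[ZEG] = 25/56, 2·[EZR] = -5/28
[ZEG]:[EZR] = 25/56:-5/28 = -5/2

[ZEG]:[EZR] = -5/2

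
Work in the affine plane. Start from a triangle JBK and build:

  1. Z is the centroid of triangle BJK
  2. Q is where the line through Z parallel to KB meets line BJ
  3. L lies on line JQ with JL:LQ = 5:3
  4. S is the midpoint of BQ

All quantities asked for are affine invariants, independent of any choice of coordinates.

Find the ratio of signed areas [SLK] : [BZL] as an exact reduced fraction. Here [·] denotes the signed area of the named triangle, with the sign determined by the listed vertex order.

Assign J = (0, 0), B = (1, 0), K = (0, 1) — the answer is frame-independent, so this choice is without loss of generality.
1. Z is the centroid of triangle BJK ⇒ Z = (1/3, 1/3)
2. Q is where the line through Z parallel to KB meets line BJ ⇒ Q = (2/3, 0)
3. L lies on line JQ with JL:LQ = 5:3 ⇒ L = (5/12, 0)
4. S is the midpoint of BQ ⇒ S = (5/6, 0)
2·[SLK] = -5/12, 2·[BZL] = 7/36
[SLK]:[BZL] = -5/12:7/36 = -15/7

[SLK]:[BZL] = -15/7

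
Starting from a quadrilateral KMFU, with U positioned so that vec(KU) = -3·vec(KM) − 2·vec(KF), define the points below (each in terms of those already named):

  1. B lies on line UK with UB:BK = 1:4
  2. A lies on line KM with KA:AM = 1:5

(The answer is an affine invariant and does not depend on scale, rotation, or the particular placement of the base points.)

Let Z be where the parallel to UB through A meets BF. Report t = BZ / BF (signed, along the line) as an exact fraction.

t = -1/9

Work in coordinates with K = (0, 0), M = (1, 0), F = (0, 1), U = (-3, -2).
1. B lies on line UK with UB:BK = 1:4 ⇒ B = (-12/5, -8/5)
2. A lies on line KM with KA:AM = 1:5 ⇒ A = (1/6, 0)
through A parallel to UB: direction (3/5, 2/5); meets BF at Z = (-8/3, -17/9)
Z = B + t·(F−B) with t = -1/9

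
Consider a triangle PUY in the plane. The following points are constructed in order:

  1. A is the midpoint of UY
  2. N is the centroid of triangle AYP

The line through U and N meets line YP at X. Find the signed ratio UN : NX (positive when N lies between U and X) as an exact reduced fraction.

UN:NX = 5

Set P = (0, 0), U = (1, 0), Y = (0, 1); any affine frame gives the same invariant.
1. A is the midpoint of UY ⇒ A = (1/2, 1/2)
2. N is the centroid of triangle AYP ⇒ N = (1/6, 1/2)
line UN meets YP at X = (0, 3/5)
N = U + t·(X−U) with t = 5/6, so UN:NX = 5/6:1/6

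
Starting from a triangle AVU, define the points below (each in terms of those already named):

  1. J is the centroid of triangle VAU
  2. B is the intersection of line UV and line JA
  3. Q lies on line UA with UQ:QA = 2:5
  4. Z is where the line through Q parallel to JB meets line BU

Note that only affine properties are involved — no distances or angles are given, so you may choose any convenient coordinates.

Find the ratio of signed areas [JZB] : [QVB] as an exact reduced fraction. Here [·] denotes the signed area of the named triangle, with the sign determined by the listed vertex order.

Choose coordinates A = (0, 0), V = (1, 0), U = (0, 1).
1. J is the centroid of triangle VAU ⇒ J = (1/3, 1/3)
2. B is the intersection of line UV and line JA ⇒ B = (1/2, 1/2)
3. Q lies on line UA with UQ:QA = 2:5 ⇒ Q = (0, 5/7)
4. Z is where the line through Q parallel to JB meets line BU ⇒ Z = (1/7, 6/7)
2·[JZB] = -5/42, 2·[QVB] = 1/7
[JZB]:[QVB] = -5/42:1/7 = -5/6

[JZB]:[QVB] = -5/6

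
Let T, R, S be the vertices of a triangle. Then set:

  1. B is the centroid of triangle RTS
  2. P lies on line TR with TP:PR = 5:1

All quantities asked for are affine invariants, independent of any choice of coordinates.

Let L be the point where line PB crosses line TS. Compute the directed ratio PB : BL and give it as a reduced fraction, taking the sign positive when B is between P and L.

PB:BL = 3/2

Choose coordinates T = (0, 0), R = (1, 0), S = (0, 1).
1. B is the centroid of triangle RTS ⇒ B = (1/3, 1/3)
2. P lies on line TR with TP:PR = 5:1 ⇒ P = (5/6, 0)
line PB meets TS at L = (0, 5/9)
B = P + t·(L−P) with t = 3/5, so PB:BL = 3/5:2/5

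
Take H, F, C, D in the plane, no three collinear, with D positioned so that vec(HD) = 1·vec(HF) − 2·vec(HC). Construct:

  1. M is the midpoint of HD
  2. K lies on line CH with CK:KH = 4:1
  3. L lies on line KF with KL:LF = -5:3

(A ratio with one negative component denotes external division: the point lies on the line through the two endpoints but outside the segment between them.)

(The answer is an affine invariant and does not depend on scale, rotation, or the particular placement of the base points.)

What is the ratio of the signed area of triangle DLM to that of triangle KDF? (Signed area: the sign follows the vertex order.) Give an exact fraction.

Work in coordinates with H = (0, 0), F = (1, 0), C = (0, 1), D = (1, -2).
1. M is the midpoint of HD ⇒ M = (1/2, -1)
2. K lies on line CH with CK:KH = 4:1 ⇒ K = (0, 1/5)
3. L lies on line KF with KL:LF = -5:3 ⇒ L = (5/2, -3/10)
2·[DLM] = 47/20, 2·[KDF] = 2
[DLM]:[KDF] = 47/20:2 = 47/40

[DLM]:[KDF] = 47/40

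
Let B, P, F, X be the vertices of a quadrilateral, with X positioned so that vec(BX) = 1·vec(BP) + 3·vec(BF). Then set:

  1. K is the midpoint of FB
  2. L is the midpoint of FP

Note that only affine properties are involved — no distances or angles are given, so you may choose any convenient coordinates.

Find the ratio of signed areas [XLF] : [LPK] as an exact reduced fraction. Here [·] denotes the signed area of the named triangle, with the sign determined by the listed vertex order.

[XLF]:[LPK] = 6

Choose coordinates B = (0, 0), P = (1, 0), F = (0, 1), X = (1, 3).
1. K is the midpoint of FB ⇒ K = (0, 1/2)
2. L is the midpoint of FP ⇒ L = (1/2, 1/2)
2·[XLF] = -3/2, 2·[LPK] = -1/4
[XLF]:[LPK] = -3/2:-1/4 = 6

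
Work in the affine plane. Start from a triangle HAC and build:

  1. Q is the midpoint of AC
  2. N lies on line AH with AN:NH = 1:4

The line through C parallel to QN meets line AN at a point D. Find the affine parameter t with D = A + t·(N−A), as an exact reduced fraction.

Choose coordinates H = (0, 0), A = (1, 0), C = (0, 1).
1. Q is the midpoint of AC ⇒ Q = (1/2, 1/2)
2. N lies on line AH with AN:NH = 1:4 ⇒ N = (4/5, 0)
through C parallel to QN: direction (3/10, -1/2); meets AN at D = (3/5, 0)
D = A + t·(N−A) with t = 2

t = 2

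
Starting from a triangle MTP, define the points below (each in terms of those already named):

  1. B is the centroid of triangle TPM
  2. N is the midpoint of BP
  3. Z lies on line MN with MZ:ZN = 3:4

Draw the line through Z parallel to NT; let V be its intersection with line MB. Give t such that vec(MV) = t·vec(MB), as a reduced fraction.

t = 4/7

Set M = (0, 0), T = (1, 0), P = (0, 1); any affine frame gives the same invariant.
1. B is the centroid of triangle TPM ⇒ B = (1/3, 1/3)
2. N is the midpoint of BP ⇒ N = (1/6, 2/3)
3. Z lies on line MN with MZ:ZN = 3:4 ⇒ Z = (1/14, 2/7)
through Z parallel to NT: direction (5/6, -2/3); meets MB at V = (4/21, 4/21)
V = M + t·(B−M) with t = 4/7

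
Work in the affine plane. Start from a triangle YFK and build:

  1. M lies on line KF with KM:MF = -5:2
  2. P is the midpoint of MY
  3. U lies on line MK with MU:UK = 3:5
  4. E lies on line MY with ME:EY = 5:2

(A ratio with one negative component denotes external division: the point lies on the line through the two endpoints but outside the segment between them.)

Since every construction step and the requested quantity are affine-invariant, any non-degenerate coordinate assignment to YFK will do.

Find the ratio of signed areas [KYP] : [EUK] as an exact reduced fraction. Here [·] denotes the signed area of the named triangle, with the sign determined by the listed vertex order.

Work in coordinates with Y = (0, 0), F = (1, 0), K = (0, 1).
1. M lies on line KF with KM:MF = -5:2 ⇒ M = (5/3, -2/3)
2. P is the midpoint of MY ⇒ P = (5/6, -1/3)
3. U lies on line MK with MU:UK = 3:5 ⇒ U = (25/24, -1/24)
4. E lies on line MY with ME:EY = 5:2 ⇒ E = (10/21, -4/21)
2·[KYP] = 5/6, 2·[EUK] = 125/168
[KYP]:[EUK] = 5/6:125/168 = 28/25

[KYP]:[EUK] = 28/25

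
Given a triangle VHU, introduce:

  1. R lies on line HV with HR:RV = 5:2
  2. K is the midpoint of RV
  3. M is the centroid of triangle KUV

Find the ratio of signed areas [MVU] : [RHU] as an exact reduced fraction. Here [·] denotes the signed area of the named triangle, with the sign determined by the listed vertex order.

[MVU]:[RHU] = -1/15

Set V = (0, 0), H = (1, 0), U = (0, 1); any affine frame gives the same invariant.
1. R lies on line HV with HR:RV = 5:2 ⇒ R = (2/7, 0)
2. K is the midpoint of RV ⇒ K = (1/7, 0)
3. M is the centroid of triangle KUV ⇒ M = (1/21, 1/3)
2·[MVU] = -1/21, 2·[RHU] = 5/7
[MVU]:[RHU] = -1/21:5/7 = -1/15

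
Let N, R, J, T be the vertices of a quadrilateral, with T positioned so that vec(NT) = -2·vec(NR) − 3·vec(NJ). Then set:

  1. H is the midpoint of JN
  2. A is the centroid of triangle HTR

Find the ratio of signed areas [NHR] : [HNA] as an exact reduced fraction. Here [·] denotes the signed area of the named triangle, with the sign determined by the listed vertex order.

[NHR]:[HNA] = 3

Set N = (0, 0), R = (1, 0), J = (0, 1), T = (-2, -3); any affine frame gives the same invariant.
1. H is the midpoint of JN ⇒ H = (0, 1/2)
2. A is the centroid of triangle HTR ⇒ A = (-1/3, -5/6)
2·[NHR] = -1/2, 2·[HNA] = -1/6
[NHR]:[HNA] = -1/2:-1/6 = 3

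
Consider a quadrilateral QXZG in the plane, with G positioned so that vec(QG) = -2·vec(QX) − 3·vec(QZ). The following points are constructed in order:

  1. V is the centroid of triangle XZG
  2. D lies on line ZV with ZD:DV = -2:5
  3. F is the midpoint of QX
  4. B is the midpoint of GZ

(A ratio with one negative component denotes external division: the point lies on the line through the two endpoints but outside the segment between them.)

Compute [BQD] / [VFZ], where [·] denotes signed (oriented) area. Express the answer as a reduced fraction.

Work in coordinates with Q = (0, 0), X = (1, 0), Z = (0, 1), G = (-2, -3).
1. V is the centroid of triangle XZG ⇒ V = (-1/3, -2/3)
2. D lies on line ZV with ZD:DV = -2:5 ⇒ D = (2/9, 19/9)
3. F is the midpoint of QX ⇒ F = (1/2, 0)
4. B is the midpoint of GZ ⇒ B = (-1, -1)
2·[BQD] = 17/9, 2·[VFZ] = 7/6
[BQD]:[VFZ] = 17/9:7/6 = 34/21

[BQD]:[VFZ] = 34/21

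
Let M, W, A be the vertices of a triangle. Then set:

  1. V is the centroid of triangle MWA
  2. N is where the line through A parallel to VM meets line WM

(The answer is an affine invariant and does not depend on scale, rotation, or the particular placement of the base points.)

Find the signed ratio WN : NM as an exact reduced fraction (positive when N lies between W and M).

Work in coordinates with M = (0, 0), W = (1, 0), A = (0, 1).
1. V is the centroid of triangle MWA ⇒ V = (1/3, 1/3)
2. N is where the line through A parallel to VM meets line WM ⇒ N = (-1, 0)
N = W + t·(M−W) with t = 2, so WN:NM = t:(1−t) = 2:-1

WN:NM = -2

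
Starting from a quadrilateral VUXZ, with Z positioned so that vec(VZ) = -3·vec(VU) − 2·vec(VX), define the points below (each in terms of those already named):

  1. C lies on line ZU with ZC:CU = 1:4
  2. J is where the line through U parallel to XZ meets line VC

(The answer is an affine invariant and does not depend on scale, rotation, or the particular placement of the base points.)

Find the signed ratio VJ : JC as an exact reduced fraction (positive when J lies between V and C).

VJ:JC = -5/8

Assign V = (0, 0), U = (1, 0), X = (0, 1), Z = (-3, -2) — the answer is frame-independent, so this choice is without loss of generality.
1. C lies on line ZU with ZC:CU = 1:4 ⇒ C = (-11/5, -8/5)
2. J is where the line through U parallel to XZ meets line VC ⇒ J = (11/3, 8/3)
J = V + t·(C−V) with t = -5/3, so VJ:JC = t:(1−t) = -5/3:8/3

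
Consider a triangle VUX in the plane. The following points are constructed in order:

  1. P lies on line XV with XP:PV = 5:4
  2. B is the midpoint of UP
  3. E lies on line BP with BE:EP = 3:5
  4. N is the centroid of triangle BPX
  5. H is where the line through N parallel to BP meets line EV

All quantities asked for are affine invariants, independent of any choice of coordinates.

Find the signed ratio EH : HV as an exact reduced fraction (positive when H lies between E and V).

Choose coordinates V = (0, 0), U = (1, 0), X = (0, 1).
1. P lies on line XV with XP:PV = 5:4 ⇒ P = (0, 4/9)
2. B is the midpoint of UP ⇒ B = (1/2, 2/9)
3. E lies on line BP with BE:EP = 3:5 ⇒ E = (5/16, 11/36)
4. N is the centroid of triangle BPX ⇒ N = (1/6, 5/9)
5. H is where the line through N parallel to BP meets line EV ⇒ H = (85/192, 187/432)
H = E + t·(V−E) with t = -5/12, so EH:HV = t:(1−t) = -5/12:17/12

EH:HV = -5/17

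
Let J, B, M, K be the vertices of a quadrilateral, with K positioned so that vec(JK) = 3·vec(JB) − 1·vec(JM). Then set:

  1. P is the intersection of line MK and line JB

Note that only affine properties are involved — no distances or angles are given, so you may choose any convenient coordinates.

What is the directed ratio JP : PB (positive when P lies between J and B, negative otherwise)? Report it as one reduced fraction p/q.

Assign J = (0, 0), B = (1, 0), M = (0, 1), K = (3, -1) — the answer is frame-independent, so this choice is without loss of generality.
1. P is the intersection of line MK and line JB ⇒ P = (3/2, 0)
P = J + t·(B−J) with t = 3/2, so JP:PB = t:(1−t) = 3/2:-1/2

JP:PB = -3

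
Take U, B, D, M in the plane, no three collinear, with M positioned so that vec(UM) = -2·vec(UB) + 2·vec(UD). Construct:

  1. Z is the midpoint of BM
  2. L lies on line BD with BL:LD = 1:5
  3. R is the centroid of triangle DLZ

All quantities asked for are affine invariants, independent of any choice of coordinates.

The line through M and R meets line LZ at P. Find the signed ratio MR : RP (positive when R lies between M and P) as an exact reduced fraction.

MR:RP = -2/5

Choose coordinates U = (0, 0), B = (1, 0), D = (0, 1), M = (-2, 2).
1. Z is the midpoint of BM ⇒ Z = (-1/2, 1)
2. L lies on line BD with BL:LD = 1:5 ⇒ L = (5/6, 1/6)
3. R is the centroid of triangle DLZ ⇒ R = (1/9, 13/18)
line MR meets LZ at P = (-31/6, 47/12)
R = M + t·(P−M) with t = -2/3, so MR:RP = -2/3:5/3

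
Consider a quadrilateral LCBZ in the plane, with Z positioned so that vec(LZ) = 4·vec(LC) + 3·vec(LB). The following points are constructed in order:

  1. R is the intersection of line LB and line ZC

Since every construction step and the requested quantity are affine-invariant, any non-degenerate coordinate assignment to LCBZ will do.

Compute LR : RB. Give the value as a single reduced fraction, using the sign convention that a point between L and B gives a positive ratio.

LR:RB = -1/2

Work in coordinates with L = (0, 0), C = (1, 0), B = (0, 1), Z = (4, 3).
1. R is the intersection of line LB and line ZC ⇒ R = (0, -1)
R = L + t·(B−L) with t = -1, so LR:RB = t:(1−t) = -1:2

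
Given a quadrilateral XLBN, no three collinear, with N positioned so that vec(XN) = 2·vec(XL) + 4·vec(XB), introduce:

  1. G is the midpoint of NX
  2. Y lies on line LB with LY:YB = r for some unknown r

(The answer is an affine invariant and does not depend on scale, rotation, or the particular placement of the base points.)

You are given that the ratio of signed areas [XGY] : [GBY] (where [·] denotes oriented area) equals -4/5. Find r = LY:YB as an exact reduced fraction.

r = 2/5

Choose coordinates X = (0, 0), L = (1, 0), B = (0, 1), N = (2, 4).
1. G is the midpoint of NX ⇒ G = (1, 2)
2. With LY:YB = r, write λ = r/(r+1) so Y = L + λ·(B−L); Y is affine-linear in λ
Every point depending on Y is an affine combination of Y and λ-independent points, so each such coordinate is linear in λ; the λ² term in each signed area is a multiple of (B−L)×(B−L) = 0, so 2·[XGY] and 2·[GBY] are each linear in λ. Evaluating at λ=0 and λ=1:
  2·[XGY] = 3·λ − 2,   2·[GBY] = -2·λ + 2
So [XGY]:[GBY] = (3·λ − 2) / (-2·λ + 2). Setting this equal to -4/5:
  3·λ − 2 = -4/5·(-2·λ + 2)  ⇒  λ = 2/7
Then r = λ/(1−λ) = (2/7)/(5/7) = 2/5. Check: with r = 2/5, Y = (5/7, 2/7) and [XGY]:[GBY] = -4/5 as required.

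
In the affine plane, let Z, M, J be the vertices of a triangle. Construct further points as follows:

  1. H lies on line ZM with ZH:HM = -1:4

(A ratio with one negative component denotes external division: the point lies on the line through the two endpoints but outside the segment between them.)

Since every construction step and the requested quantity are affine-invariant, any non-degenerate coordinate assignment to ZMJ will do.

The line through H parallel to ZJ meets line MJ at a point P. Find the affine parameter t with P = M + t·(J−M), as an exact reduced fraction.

Assign Z = (0, 0), M = (1, 0), J = (0, 1) — the answer is frame-independent, so this choice is without loss of generality.
1. H lies on line ZM with ZH:HM = -1:4 ⇒ H = (-1/3, 0)
through H parallel to ZJ: direction (0, 1); meets MJ at P = (-1/3, 4/3)
P = M + t·(J−M) with t = 4/3

t = 4/3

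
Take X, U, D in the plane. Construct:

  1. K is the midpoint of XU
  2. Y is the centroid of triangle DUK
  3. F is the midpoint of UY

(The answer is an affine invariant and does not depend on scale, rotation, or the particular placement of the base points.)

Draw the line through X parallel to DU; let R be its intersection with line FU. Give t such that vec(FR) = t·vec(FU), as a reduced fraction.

Set X = (0, 0), U = (1, 0), D = (0, 1); any affine frame gives the same invariant.
1. K is the midpoint of XU ⇒ K = (1/2, 0)
2. Y is the centroid of triangle DUK ⇒ Y = (1/2, 1/3)
3. F is the midpoint of UY ⇒ F = (3/4, 1/6)
through X parallel to DU: direction (1, -1); meets FU at R = (-2, 2)
R = F + t·(U−F) with t = -11

t = -11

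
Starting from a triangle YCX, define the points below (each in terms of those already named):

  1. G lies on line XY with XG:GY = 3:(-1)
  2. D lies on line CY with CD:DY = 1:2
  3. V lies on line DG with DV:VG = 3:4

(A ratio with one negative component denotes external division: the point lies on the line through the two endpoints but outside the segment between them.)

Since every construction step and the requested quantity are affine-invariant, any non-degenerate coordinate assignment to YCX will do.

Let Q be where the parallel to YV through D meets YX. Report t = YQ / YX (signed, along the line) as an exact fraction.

t = 3/8

Assign Y = (0, 0), C = (1, 0), X = (0, 1) — the answer is frame-independent, so this choice is without loss of generality.
1. G lies on line XY with XG:GY = 3:(-1) ⇒ G = (0, -1/2)
2. D lies on line CY with CD:DY = 1:2 ⇒ D = (2/3, 0)
3. V lies on line DG with DV:VG = 3:4 ⇒ V = (8/21, -3/14)
through D parallel to YV: direction (8/21, -3/14); meets YX at Q = (0, 3/8)
Q = Y + t·(X−Y) with t = 3/8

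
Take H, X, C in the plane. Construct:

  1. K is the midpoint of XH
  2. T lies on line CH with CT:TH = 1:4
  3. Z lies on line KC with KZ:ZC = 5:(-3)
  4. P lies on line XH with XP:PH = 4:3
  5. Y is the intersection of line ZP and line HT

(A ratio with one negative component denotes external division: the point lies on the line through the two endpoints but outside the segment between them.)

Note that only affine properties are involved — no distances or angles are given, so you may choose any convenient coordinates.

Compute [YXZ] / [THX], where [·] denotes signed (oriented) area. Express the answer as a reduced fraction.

Set H = (0, 0), X = (1, 0), C = (0, 1); any affine frame gives the same invariant.
1. K is the midpoint of XH ⇒ K = (1/2, 0)
2. T lies on line CH with CT:TH = 1:4 ⇒ T = (0, 4/5)
3. Z lies on line KC with KZ:ZC = 5:(-3) ⇒ Z = (-3/4, 5/2)
4. P lies on line XH with XP:PH = 4:3 ⇒ P = (3/7, 0)
5. Y is the intersection of line ZP and line HT ⇒ Y = (0, 10/11)
2·[YXZ] = 10/11, 2·[THX] = 4/5
[YXZ]:[THX] = 10/11:4/5 = 25/22

[YXZ]:[THX] = 25/22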